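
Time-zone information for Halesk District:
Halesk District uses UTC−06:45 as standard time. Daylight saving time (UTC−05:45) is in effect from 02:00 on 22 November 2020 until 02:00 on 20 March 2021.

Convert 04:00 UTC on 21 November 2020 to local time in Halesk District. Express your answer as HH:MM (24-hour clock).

21:15

At the standard offset (UTC−06:45), 04:00 UTC − 6h45m = 21:15 Halesk District standard time (rolling into the previous day, 20 November 2020).
The standard-time date in Halesk District, 20 November 2020, does not fall between 22 November 2020 and 20 March 2021, so daylight saving is not in effect and Halesk District is at UTC−06:45.
04:00 UTC − 6h45m = 21:15 local (rolling into the previous day, 20 November 2020).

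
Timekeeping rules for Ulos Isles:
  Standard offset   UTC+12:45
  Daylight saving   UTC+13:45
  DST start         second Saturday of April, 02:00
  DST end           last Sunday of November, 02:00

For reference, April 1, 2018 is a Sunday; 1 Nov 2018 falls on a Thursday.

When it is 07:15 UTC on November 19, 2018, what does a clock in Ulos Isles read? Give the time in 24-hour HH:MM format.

1 April 2018 is a Sunday, so the first Saturday is April 7 and the second is April 14.
1 November 2018 is a Thursday, so Sundays fall on 4, 11, 18, 25; the last is November 25.
At the standard offset (UTC+12:45), 07:15 UTC + 12h45m = 20:00 Ulos Isles standard time.
Daylight saving runs 14 April – 25 November; the standard-time date in Ulos Isles, November 19, 2018, is inside that window, so Ulos Isles is at UTC+13:45.
07:15 UTC + 13h45m = 21:00 local.

21:00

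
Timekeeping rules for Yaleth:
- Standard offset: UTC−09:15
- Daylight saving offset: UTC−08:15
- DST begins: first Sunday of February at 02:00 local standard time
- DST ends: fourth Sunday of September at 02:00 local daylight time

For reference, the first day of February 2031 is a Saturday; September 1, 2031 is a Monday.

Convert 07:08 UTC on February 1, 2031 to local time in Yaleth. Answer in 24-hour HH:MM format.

1 February 2031 is a Saturday, so the first Sunday is February 2.
1 September 2031 is a Monday, so the first Sunday is September 7 and the fourth is September 28.
At the standard offset (UTC−09:15), 07:08 UTC − 9h15m = 21:53 Yaleth standard time (rolling into the previous day, 31 January 2031).
The standard-time date in Yaleth, January 31, 2031, is outside the daylight-saving period (2 February – 28 September), so Yaleth is on standard time, UTC−09:15.
07:08 UTC − 9h15m = 21:53 local (rolling into the previous day, 31 January 2031).

21:53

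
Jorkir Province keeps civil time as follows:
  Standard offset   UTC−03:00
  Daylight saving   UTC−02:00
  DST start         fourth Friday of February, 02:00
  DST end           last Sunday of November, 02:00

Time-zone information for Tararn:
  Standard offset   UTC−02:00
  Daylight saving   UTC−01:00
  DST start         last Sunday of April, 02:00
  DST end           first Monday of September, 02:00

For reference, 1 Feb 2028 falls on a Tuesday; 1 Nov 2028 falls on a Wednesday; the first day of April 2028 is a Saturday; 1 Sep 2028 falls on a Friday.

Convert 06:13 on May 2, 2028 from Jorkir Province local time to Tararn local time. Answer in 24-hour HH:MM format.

07:13

1 February 2028 is a Tuesday, so the first Friday is February 4 and the fourth is February 25.
1 November 2028 is a Wednesday, so Sundays fall on 5, 12, 19, 26; the last is November 26.
Daylight saving runs 25 February – 26 November; May 2, 2028 is inside that window, so Jorkir Province is at UTC−02:00.
06:13 Jorkir Province + 2h = 08:13 UTC.
1 April 2028 is a Saturday, so Sundays fall on 2, 9, 16, 23, 30; the last is April 30.
1 September 2028 is a Friday, so the first Monday is September 4.
At the standard offset (UTC−02:00), 08:13 UTC − 2h = 06:13 Tararn standard time.
The standard-time date in Tararn, May 2, 2028, lies within the daylight-saving period (30 April – 4 September), so Tararn is on daylight time, UTC−01:00.
08:13 UTC − 1h = 07:13 Tararn.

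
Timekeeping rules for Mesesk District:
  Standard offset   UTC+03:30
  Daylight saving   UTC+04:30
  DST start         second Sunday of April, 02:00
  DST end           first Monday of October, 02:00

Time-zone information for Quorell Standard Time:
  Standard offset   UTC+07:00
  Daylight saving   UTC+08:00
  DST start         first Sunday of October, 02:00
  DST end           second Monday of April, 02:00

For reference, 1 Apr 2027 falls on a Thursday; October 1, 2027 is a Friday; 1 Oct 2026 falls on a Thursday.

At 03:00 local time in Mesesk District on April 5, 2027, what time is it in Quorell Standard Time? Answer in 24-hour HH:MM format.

1 April 2027 is a Thursday, so the first Sunday is April 4 and the second is April 11.
1 October 2027 is a Friday, so the first Monday is October 4.
April 5, 2027 does not fall between 11 April and 4 October, so daylight saving is not in effect and Mesesk District is at UTC+03:30.
03:00 Mesesk District − 3h30m = 23:30 UTC (rolling into the previous day, 4 April 2027).
1 October 2026 is a Thursday, so the first Sunday is October 4.
1 April 2027 is a Thursday, so the first Monday is April 5 and the second is April 12.
At the standard offset (UTC+07:00), 23:30 UTC + 7h = 06:30 Quorell Standard Time standard time (rolling into the next day, 5 April 2027).
Daylight saving runs 4 October 2026 – 12 April 2027; the standard-time date in Quorell Standard Time, April 5, 2027, is inside that window, so Quorell Standard Time is at UTC+08:00.
23:30 UTC + 8h = 07:30 Quorell Standard Time (rolling into the next day, 5 April 2027).

07:30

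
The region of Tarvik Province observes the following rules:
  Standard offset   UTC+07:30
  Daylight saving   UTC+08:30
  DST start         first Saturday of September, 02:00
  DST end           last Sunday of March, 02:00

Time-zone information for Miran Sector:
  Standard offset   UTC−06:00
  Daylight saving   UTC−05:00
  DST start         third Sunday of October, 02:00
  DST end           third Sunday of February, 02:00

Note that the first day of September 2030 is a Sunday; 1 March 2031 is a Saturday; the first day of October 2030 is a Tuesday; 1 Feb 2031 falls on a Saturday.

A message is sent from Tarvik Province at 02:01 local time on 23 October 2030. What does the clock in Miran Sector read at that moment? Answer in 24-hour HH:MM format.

1 September 2030 is a Sunday, so the first Saturday is September 7.
1 March 2031 is a Saturday, so Sundays fall on 2, 9, 16, 23, 30; the last is March 30.
Daylight saving runs 7 September 2030 – 30 March 2031; 23 October 2030 is inside that window, so Tarvik Province is at UTC+08:30.
02:01 Tarvik Province − 8h30m = 17:31 UTC (rolling into the previous day, 22 October 2030).
1 October 2030 is a Tuesday, so the first Sunday is October 6 and the third is October 20.
1 February 2031 is a Saturday, so the first Sunday is February 2 and the third is February 16.
At the standard offset (UTC−06:00), 17:31 UTC − 6h = 11:31 Miran Sector standard time.
The standard-time date in Miran Sector, 22 October 2030, lies within the daylight-saving period (20 October 2030 – 16 February 2031), so Miran Sector is on daylight time, UTC−05:00.
17:31 UTC − 5h = 12:31 Miran Sector.

12:31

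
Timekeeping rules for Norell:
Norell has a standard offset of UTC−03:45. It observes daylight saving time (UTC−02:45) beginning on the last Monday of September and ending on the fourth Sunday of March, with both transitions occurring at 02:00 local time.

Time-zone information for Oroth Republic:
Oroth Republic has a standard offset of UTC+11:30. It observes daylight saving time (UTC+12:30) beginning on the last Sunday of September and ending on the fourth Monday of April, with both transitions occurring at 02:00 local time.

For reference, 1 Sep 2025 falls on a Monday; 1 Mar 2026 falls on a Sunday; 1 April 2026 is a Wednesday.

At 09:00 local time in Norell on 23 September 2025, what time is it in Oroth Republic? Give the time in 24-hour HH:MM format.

00:15

1 September 2025 is a Monday, so Mondays fall on 1, 8, 15, 22, 29; the last is September 29.
1 March 2026 is a Sunday, so the first Sunday is March 1 and the fourth is March 22.
23 September 2025 does not fall between 29 September 2025 and 22 March 2026, so daylight saving is not in effect and Norell is at UTC−03:45.
09:00 Norell + 3h45m = 12:45 UTC.
1 September 2025 is a Monday, so Sundays fall on 7, 14, 21, 28; the last is September 28.
1 April 2026 is a Wednesday, so the first Monday is April 6 and the fourth is April 27.
At the standard offset (UTC+11:30), 12:45 UTC + 11h30m = 00:15 Oroth Republic standard time (rolling into the next day, 24 September 2025).
The standard-time date in Oroth Republic, 24 September 2025, does not fall between 28 September 2025 and 27 April 2026, so daylight saving is not in effect and Oroth Republic is at UTC+11:30.
12:45 UTC + 11h30m = 00:15 Oroth Republic (rolling into the next day, 24 September 2025).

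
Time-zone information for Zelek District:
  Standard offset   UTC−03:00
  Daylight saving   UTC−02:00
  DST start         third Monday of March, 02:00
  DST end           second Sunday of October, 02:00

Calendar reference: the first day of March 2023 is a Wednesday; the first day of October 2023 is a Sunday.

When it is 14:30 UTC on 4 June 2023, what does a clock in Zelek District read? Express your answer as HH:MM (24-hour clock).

1 March 2023 is a Wednesday, so the first Monday is March 6 and the third is March 20.
1 October 2023 is a Sunday, so the first Sunday is October 1 and the second is October 8.
At the standard offset (UTC−03:00), 14:30 UTC − 3h = 11:30 Zelek District standard time.
Daylight saving runs 20 March – 8 October; the standard-time date in Zelek District, 4 June 2023, is inside that window, so Zelek District is at UTC−02:00.
14:30 UTC − 2h = 12:30 local.

12:30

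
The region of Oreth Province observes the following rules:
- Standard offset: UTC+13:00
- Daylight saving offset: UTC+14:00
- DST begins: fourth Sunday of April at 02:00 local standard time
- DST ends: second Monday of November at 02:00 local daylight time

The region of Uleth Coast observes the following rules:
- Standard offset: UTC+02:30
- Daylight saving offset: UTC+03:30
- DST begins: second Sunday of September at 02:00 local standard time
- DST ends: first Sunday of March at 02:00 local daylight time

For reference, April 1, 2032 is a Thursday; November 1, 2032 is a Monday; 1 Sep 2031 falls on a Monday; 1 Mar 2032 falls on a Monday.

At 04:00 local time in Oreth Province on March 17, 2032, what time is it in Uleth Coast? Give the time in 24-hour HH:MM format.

17:30

1 April 2032 is a Thursday, so the first Sunday is April 4 and the fourth is April 25.
1 November 2032 is a Monday, so the first Monday is November 1 and the second is November 8.
March 17, 2032 does not fall between 25 April and 8 November, so daylight saving is not in effect and Oreth Province is at UTC+13:00.
04:00 Oreth Province − 13h = 15:00 UTC (rolling into the previous day, 16 March 2032).
1 September 2031 is a Monday, so the first Sunday is September 7 and the second is September 14.
1 March 2032 is a Monday, so the first Sunday is March 7.
At the standard offset (UTC+02:30), 15:00 UTC + 2h30m = 17:30 Uleth Coast standard time.
The standard-time date in Uleth Coast, March 16, 2032, does not fall between 14 September 2031 and 7 March 2032, so daylight saving is not in effect and Uleth Coast is at UTC+02:30.
15:00 UTC + 2h30m = 17:30 Uleth Coast.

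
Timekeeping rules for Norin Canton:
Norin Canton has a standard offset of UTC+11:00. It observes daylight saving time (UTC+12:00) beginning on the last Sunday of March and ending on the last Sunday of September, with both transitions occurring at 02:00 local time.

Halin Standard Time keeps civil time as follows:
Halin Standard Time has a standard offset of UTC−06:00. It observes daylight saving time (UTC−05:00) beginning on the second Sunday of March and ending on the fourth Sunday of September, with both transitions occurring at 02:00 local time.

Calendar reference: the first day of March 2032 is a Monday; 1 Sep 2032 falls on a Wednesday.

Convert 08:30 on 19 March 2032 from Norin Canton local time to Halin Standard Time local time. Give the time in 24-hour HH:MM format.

16:30

1 March 2032 is a Monday, so Sundays fall on 7, 14, 21, 28; the last is March 28.
1 September 2032 is a Wednesday, so Sundays fall on 5, 12, 19, 26; the last is September 26.
19 March 2032 does not fall between 28 March and 26 September, so daylight saving is not in effect and Norin Canton is at UTC+11:00.
08:30 Norin Canton − 11h = 21:30 UTC (rolling into the previous day, 18 March 2032).
1 March 2032 is a Monday, so the first Sunday is March 7 and the second is March 14.
1 September 2032 is a Wednesday, so the first Sunday is September 5 and the fourth is September 26.
At the standard offset (UTC−06:00), 21:30 UTC − 6h = 15:30 Halin Standard Time standard time.
The standard-time date in Halin Standard Time, 18 March 2032, lies within the daylight-saving period (14 March – 26 September), so Halin Standard Time is on daylight time, UTC−05:00.
21:30 UTC − 5h = 16:30 Halin Standard Time.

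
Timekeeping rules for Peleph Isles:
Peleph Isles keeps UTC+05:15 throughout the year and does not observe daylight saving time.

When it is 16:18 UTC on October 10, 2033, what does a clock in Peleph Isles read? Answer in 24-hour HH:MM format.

Peleph Isles stays on UTC+05:15 all year.
16:18 UTC + 5h15m = 21:33 local.

21:33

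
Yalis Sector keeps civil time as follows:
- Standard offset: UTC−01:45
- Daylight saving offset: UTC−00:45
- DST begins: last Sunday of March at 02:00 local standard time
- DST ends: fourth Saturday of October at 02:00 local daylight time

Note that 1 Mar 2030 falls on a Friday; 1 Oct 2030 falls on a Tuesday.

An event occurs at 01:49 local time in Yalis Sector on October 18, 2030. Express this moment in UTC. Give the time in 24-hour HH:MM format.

02:34

1 March 2030 is a Friday, so Sundays fall on 3, 10, 17, 24, 31; the last is March 31.
1 October 2030 is a Tuesday, so the first Saturday is October 5 and the fourth is October 26.
October 18, 2030 falls between 31 March and 26 October, so daylight saving is in effect and Yalis Sector is at UTC−00:45.
01:49 local + 0h45m = 02:34 UTC.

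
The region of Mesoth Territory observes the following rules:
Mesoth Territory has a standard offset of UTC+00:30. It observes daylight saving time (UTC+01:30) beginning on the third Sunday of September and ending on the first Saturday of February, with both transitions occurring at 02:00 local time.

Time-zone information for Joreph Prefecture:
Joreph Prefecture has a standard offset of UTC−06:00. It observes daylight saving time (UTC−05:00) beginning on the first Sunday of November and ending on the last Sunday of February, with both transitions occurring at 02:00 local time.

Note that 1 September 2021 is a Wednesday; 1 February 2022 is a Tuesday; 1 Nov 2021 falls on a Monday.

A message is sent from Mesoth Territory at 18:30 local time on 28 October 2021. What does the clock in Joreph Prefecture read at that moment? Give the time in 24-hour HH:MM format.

11:00

1 September 2021 is a Wednesday, so the first Sunday is September 5 and the third is September 19.
1 February 2022 is a Tuesday, so the first Saturday is February 5.
28 October 2021 lies within the daylight-saving period (19 September 2021 – 5 February 2022), so Mesoth Territory is on daylight time, UTC+01:30.
18:30 Mesoth Territory − 1h30m = 17:00 UTC.
1 November 2021 is a Monday, so the first Sunday is November 7.
1 February 2022 is a Tuesday, so Sundays fall on 6, 13, 20, 27; the last is February 27.
At the standard offset (UTC−06:00), 17:00 UTC − 6h = 11:00 Joreph Prefecture standard time.
The standard-time date in Joreph Prefecture, 28 October 2021, is outside the daylight-saving period (7 November 2021 – 27 February 2022), so Joreph Prefecture is on standard time, UTC−06:00.
17:00 UTC − 6h = 11:00 Joreph Prefecture.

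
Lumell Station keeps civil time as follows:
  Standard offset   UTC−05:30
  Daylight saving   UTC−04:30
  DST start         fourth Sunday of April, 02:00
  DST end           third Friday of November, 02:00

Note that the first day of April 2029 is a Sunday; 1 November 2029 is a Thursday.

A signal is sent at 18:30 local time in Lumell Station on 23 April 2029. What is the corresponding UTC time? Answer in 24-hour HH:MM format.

23:00

1 April 2029 is a Sunday, so the first Sunday is April 1 and the fourth is April 22.
1 November 2029 is a Thursday, so the first Friday is November 2 and the third is November 16.
Daylight saving runs 22 April – 16 November; 23 April 2029 is inside that window, so Lumell Station is at UTC−04:30.
18:30 local + 4h30m = 23:00 UTC.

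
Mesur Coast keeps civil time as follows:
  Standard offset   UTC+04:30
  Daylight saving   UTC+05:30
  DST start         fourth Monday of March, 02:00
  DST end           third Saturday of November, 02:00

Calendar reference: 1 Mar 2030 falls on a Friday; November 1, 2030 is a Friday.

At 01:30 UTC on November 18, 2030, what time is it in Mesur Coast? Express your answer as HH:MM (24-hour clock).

1 March 2030 is a Friday, so the first Monday is March 4 and the fourth is March 25.
1 November 2030 is a Friday, so the first Saturday is November 2 and the third is November 16.
At the standard offset (UTC+04:30), 01:30 UTC + 4h30m = 06:00 Mesur Coast standard time.
The standard-time date in Mesur Coast, November 18, 2030, does not fall between 25 March and 16 November, so daylight saving is not in effect and Mesur Coast is at UTC+04:30.
01:30 UTC + 4h30m = 06:00 local.

06:00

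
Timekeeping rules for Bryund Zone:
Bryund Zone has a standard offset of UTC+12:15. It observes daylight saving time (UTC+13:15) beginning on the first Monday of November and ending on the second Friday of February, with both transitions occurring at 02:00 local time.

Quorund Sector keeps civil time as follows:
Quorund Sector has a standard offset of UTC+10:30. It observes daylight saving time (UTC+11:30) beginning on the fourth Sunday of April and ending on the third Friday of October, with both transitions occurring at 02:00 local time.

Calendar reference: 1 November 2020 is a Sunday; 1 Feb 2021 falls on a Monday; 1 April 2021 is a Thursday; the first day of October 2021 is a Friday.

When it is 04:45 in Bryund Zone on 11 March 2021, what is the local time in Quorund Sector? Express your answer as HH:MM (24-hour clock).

1 November 2020 is a Sunday, so the first Monday is November 2.
1 February 2021 is a Monday, so the first Friday is February 5 and the second is February 12.
11 March 2021 is outside the daylight-saving period (2 November 2020 – 12 February 2021), so Bryund Zone is on standard time, UTC+12:15.
04:45 Bryund Zone − 12h15m = 16:30 UTC (rolling into the previous day, 10 March 2021).
1 April 2021 is a Thursday, so the first Sunday is April 4 and the fourth is April 25.
1 October 2021 is a Friday, so the first Friday is October 1 and the third is October 15.
At the standard offset (UTC+10:30), 16:30 UTC + 10h30m = 03:00 Quorund Sector standard time (rolling into the next day, 11 March 2021).
The standard-time date in Quorund Sector, 11 March 2021, does not fall between 25 April and 15 October, so daylight saving is not in effect and Quorund Sector is at UTC+10:30.
16:30 UTC + 10h30m = 03:00 Quorund Sector (rolling into the next day, 11 March 2021).

03:00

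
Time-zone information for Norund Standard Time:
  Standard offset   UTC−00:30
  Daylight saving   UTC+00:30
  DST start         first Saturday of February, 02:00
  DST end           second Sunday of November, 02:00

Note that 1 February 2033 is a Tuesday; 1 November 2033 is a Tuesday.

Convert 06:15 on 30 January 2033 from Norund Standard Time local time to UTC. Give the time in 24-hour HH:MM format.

06:45

1 February 2033 is a Tuesday, so the first Saturday is February 5.
1 November 2033 is a Tuesday, so the first Sunday is November 6 and the second is November 13.
30 January 2033 is outside the daylight-saving period (5 February – 13 November), so Norund Standard Time is on standard time, UTC−00:30.
06:15 local + 0h30m = 06:45 UTC.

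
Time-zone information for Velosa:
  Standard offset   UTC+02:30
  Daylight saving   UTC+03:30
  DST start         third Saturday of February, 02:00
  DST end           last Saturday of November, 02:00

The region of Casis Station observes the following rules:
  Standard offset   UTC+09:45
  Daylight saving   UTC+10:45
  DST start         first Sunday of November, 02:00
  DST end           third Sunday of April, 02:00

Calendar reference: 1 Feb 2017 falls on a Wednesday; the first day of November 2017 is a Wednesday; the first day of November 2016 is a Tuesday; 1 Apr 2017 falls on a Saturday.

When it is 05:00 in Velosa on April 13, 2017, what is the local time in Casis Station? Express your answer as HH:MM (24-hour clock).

12:15

1 February 2017 is a Wednesday, so the first Saturday is February 4 and the third is February 18.
1 November 2017 is a Wednesday, so Saturdays fall on 4, 11, 18, 25; the last is November 25.
Daylight saving runs 18 February – 25 November; April 13, 2017 is inside that window, so Velosa is at UTC+03:30.
05:00 Velosa − 3h30m = 01:30 UTC.
1 November 2016 is a Tuesday, so the first Sunday is November 6.
1 April 2017 is a Saturday, so the first Sunday is April 2 and the third is April 16.
At the standard offset (UTC+09:45), 01:30 UTC + 9h45m = 11:15 Casis Station standard time.
The standard-time date in Casis Station, April 13, 2017, falls between 6 November 2016 and 16 April 2017, so daylight saving is in effect and Casis Station is at UTC+10:45.
01:30 UTC + 10h45m = 12:15 Casis Station.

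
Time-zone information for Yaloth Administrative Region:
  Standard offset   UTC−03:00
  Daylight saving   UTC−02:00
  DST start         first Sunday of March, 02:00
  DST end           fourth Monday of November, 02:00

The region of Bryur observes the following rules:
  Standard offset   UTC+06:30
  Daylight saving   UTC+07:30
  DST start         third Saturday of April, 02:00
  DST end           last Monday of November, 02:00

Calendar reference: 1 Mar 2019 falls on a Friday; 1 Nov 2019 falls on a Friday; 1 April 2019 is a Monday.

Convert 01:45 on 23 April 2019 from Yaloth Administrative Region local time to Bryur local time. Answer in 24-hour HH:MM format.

1 March 2019 is a Friday, so the first Sunday is March 3.
1 November 2019 is a Friday, so the first Monday is November 4 and the fourth is November 25.
23 April 2019 lies within the daylight-saving period (3 March – 25 November), so Yaloth Administrative Region is on daylight time, UTC−02:00.
01:45 Yaloth Administrative Region + 2h = 03:45 UTC.
1 April 2019 is a Monday, so the first Saturday is April 6 and the third is April 20.
1 November 2019 is a Friday, so Mondays fall on 4, 11, 18, 25; the last is November 25.
At the standard offset (UTC+06:30), 03:45 UTC + 6h30m = 10:15 Bryur standard time.
Daylight saving runs 20 April – 25 November; the standard-time date in Bryur, 23 April 2019, is inside that window, so Bryur is at UTC+07:30.
03:45 UTC + 7h30m = 11:15 Bryur.

11:15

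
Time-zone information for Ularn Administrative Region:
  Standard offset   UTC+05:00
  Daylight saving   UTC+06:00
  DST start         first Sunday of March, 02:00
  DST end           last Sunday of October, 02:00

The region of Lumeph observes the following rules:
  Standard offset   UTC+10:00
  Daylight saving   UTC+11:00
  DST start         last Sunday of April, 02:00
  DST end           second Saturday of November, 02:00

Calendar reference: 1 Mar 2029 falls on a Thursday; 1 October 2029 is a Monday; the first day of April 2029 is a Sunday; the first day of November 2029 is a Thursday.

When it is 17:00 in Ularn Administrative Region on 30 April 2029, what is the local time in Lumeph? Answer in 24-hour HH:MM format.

1 March 2029 is a Thursday, so the first Sunday is March 4.
1 October 2029 is a Monday, so Sundays fall on 7, 14, 21, 28; the last is October 28.
30 April 2029 lies within the daylight-saving period (4 March – 28 October), so Ularn Administrative Region is on daylight time, UTC+06:00.
17:00 Ularn Administrative Region − 6h = 11:00 UTC.
1 April 2029 is a Sunday, so Sundays fall on 1, 8, 15, 22, 29; the last is April 29.
1 November 2029 is a Thursday, so the first Saturday is November 3 and the second is November 10.
At the standard offset (UTC+10:00), 11:00 UTC + 10h = 21:00 Lumeph standard time.
The standard-time date in Lumeph, 30 April 2029, lies within the daylight-saving period (29 April – 10 November), so Lumeph is on daylight time, UTC+11:00.
11:00 UTC + 11h = 22:00 Lumeph.

22:00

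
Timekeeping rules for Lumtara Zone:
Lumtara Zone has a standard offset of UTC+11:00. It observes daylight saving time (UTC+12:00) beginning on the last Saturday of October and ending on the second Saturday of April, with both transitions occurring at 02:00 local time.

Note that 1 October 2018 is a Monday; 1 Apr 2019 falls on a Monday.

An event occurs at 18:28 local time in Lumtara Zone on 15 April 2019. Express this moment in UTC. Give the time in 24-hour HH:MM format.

1 October 2018 is a Monday, so Saturdays fall on 6, 13, 20, 27; the last is October 27.
1 April 2019 is a Monday, so the first Saturday is April 6 and the second is April 13.
Daylight saving runs 27 October 2018 – 13 April 2019; 15 April 2019 is outside that window, so Lumtara Zone is on standard time at UTC+11:00.
18:28 local − 11h = 07:28 UTC.

07:28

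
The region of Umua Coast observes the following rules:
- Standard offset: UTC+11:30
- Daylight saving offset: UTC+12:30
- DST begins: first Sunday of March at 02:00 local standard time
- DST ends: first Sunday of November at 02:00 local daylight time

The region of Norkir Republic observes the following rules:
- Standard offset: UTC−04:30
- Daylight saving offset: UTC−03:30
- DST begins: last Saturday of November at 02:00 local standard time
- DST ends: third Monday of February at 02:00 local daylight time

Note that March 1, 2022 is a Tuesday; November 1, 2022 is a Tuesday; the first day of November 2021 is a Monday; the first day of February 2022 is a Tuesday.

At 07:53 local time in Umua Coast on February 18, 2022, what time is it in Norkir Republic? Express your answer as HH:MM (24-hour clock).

16:53

1 March 2022 is a Tuesday, so the first Sunday is March 6.
1 November 2022 is a Tuesday, so the first Sunday is November 6.
February 18, 2022 does not fall between 6 March and 6 November, so daylight saving is not in effect and Umua Coast is at UTC+11:30.
07:53 Umua Coast − 11h30m = 20:23 UTC (rolling into the previous day, 17 February 2022).
1 November 2021 is a Monday, so Saturdays fall on 6, 13, 20, 27; the last is November 27.
1 February 2022 is a Tuesday, so the first Monday is February 7 and the third is February 21.
At the standard offset (UTC−04:30), 20:23 UTC − 4h30m = 15:53 Norkir Republic standard time.
The standard-time date in Norkir Republic, February 17, 2022, lies within the daylight-saving period (27 November 2021 – 21 February 2022), so Norkir Republic is on daylight time, UTC−03:30.
20:23 UTC − 3h30m = 16:53 Norkir Republic.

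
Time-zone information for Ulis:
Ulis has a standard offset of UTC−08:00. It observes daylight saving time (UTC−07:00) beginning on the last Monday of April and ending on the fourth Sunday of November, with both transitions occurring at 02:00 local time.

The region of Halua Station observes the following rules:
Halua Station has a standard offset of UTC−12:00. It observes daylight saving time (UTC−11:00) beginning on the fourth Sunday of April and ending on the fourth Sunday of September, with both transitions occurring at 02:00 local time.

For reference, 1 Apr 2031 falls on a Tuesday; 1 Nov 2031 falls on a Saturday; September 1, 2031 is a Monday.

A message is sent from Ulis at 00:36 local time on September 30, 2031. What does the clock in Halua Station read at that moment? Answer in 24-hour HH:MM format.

19:36

1 April 2031 is a Tuesday, so Mondays fall on 7, 14, 21, 28; the last is April 28.
1 November 2031 is a Saturday, so the first Sunday is November 2 and the fourth is November 23.
September 30, 2031 lies within the daylight-saving period (28 April – 23 November), so Ulis is on daylight time, UTC−07:00.
00:36 Ulis + 7h = 07:36 UTC.
1 April 2031 is a Tuesday, so the first Sunday is April 6 and the fourth is April 27.
1 September 2031 is a Monday, so the first Sunday is September 7 and the fourth is September 28.
At the standard offset (UTC−12:00), 07:36 UTC − 12h = 19:36 Halua Station standard time (rolling into the previous day, 29 September 2031).
Daylight saving runs 27 April – 28 September; the standard-time date in Halua Station, September 29, 2031, is outside that window, so Halua Station is on standard time at UTC−12:00.
07:36 UTC − 12h = 19:36 Halua Station (rolling into the previous day, 29 September 2031).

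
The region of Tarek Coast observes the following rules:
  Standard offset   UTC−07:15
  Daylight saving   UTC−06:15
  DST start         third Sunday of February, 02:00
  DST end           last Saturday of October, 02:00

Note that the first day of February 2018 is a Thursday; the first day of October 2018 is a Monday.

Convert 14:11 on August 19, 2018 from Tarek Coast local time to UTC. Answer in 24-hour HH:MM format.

20:26

1 February 2018 is a Thursday, so the first Sunday is February 4 and the third is February 18.
1 October 2018 is a Monday, so Saturdays fall on 6, 13, 20, 27; the last is October 27.
August 19, 2018 lies within the daylight-saving period (18 February – 27 October), so Tarek Coast is on daylight time, UTC−06:15.
14:11 local + 6h15m = 20:26 UTC.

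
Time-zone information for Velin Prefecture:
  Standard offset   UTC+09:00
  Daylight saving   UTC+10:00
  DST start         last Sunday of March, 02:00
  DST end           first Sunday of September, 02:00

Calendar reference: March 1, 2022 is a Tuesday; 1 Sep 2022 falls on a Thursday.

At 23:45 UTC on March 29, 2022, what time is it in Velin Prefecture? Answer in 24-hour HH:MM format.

09:45

1 March 2022 is a Tuesday, so Sundays fall on 6, 13, 20, 27; the last is March 27.
1 September 2022 is a Thursday, so the first Sunday is September 4.
At the standard offset (UTC+09:00), 23:45 UTC + 9h = 08:45 Velin Prefecture standard time (rolling into the next day, 30 March 2022).
The standard-time date in Velin Prefecture, March 30, 2022, falls between 27 March and 4 September, so daylight saving is in effect and Velin Prefecture is at UTC+10:00.
23:45 UTC + 10h = 09:45 local (rolling into the next day, 30 March 2022).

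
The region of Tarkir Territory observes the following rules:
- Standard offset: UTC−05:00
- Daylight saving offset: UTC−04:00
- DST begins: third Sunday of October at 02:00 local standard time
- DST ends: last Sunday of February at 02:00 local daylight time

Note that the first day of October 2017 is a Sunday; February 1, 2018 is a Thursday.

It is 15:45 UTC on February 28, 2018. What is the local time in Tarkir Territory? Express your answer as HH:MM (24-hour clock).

1 October 2017 is a Sunday, so the first Sunday is October 1 and the third is October 15.
1 February 2018 is a Thursday, so Sundays fall on 4, 11, 18, 25; the last is February 25.
At the standard offset (UTC−05:00), 15:45 UTC − 5h = 10:45 Tarkir Territory standard time.
The standard-time date in Tarkir Territory, February 28, 2018, does not fall between 15 October 2017 and 25 February 2018, so daylight saving is not in effect and Tarkir Territory is at UTC−05:00.
15:45 UTC − 5h = 10:45 local.

10:45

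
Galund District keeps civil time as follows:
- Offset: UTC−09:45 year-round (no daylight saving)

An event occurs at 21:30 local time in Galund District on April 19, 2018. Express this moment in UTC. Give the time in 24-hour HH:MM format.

07:15

Galund District has no daylight saving, so its offset is UTC−09:45 year-round.
21:30 local + 9h45m = 07:15 UTC (rolling into the next day, 20 April 2018).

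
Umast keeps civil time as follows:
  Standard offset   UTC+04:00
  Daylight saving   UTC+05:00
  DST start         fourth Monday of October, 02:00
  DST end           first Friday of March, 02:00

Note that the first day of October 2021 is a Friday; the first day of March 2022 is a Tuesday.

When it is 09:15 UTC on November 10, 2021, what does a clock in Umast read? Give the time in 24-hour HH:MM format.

14:15

1 October 2021 is a Friday, so the first Monday is October 4 and the fourth is October 25.
1 March 2022 is a Tuesday, so the first Friday is March 4.
At the standard offset (UTC+04:00), 09:15 UTC + 4h = 13:15 Umast standard time.
Daylight saving runs 25 October 2021 – 4 March 2022; the standard-time date in Umast, November 10, 2021, is inside that window, so Umast is at UTC+05:00.
09:15 UTC + 5h = 14:15 local.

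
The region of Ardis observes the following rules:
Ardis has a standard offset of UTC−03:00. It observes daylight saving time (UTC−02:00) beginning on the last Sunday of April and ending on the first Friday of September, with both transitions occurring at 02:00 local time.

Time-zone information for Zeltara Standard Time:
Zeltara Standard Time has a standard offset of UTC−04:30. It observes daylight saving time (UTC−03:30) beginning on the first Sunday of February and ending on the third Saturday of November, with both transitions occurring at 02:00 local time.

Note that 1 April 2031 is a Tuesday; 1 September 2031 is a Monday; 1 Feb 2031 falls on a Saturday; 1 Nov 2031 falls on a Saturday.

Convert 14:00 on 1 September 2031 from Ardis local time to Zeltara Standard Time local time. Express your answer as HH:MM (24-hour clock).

12:30

1 April 2031 is a Tuesday, so Sundays fall on 6, 13, 20, 27; the last is April 27.
1 September 2031 is a Monday, so the first Friday is September 5.
1 September 2031 falls between 27 April and 5 September, so daylight saving is in effect and Ardis is at UTC−02:00.
14:00 Ardis + 2h = 16:00 UTC.
1 February 2031 is a Saturday, so the first Sunday is February 2.
1 November 2031 is a Saturday, so the first Saturday is November 1 and the third is November 15.
At the standard offset (UTC−04:30), 16:00 UTC − 4h30m = 11:30 Zeltara Standard Time standard time.
The standard-time date in Zeltara Standard Time, 1 September 2031, falls between 2 February and 15 November, so daylight saving is in effect and Zeltara Standard Time is at UTC−03:30.
16:00 UTC − 3h30m = 12:30 Zeltara Standard Time.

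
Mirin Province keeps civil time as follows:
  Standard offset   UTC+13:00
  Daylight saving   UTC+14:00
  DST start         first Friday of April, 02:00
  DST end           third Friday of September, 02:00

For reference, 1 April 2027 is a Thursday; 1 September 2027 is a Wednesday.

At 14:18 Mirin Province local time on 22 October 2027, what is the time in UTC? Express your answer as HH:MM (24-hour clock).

01:18

1 April 2027 is a Thursday, so the first Friday is April 2.
1 September 2027 is a Wednesday, so the first Friday is September 3 and the third is September 17.
Daylight saving runs 2 April – 17 September; 22 October 2027 is outside that window, so Mirin Province is on standard time at UTC+13:00.
14:18 local − 13h = 01:18 UTC.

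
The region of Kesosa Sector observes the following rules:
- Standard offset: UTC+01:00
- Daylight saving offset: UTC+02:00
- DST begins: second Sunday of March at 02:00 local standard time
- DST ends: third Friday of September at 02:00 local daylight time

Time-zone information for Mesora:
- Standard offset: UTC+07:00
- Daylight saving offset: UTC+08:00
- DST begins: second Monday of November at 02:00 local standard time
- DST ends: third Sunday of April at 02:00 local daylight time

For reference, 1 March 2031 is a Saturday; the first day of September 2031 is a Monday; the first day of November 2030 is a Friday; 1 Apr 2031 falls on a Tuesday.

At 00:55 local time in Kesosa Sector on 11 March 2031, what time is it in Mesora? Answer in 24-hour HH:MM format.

06:55

1 March 2031 is a Saturday, so the first Sunday is March 2 and the second is March 9.
1 September 2031 is a Monday, so the first Friday is September 5 and the third is September 19.
11 March 2031 falls between 9 March and 19 September, so daylight saving is in effect and Kesosa Sector is at UTC+02:00.
00:55 Kesosa Sector − 2h = 22:55 UTC (rolling into the previous day, 10 March 2031).
1 November 2030 is a Friday, so the first Monday is November 4 and the second is November 11.
1 April 2031 is a Tuesday, so the first Sunday is April 6 and the third is April 20.
At the standard offset (UTC+07:00), 22:55 UTC + 7h = 05:55 Mesora standard time (rolling into the next day, 11 March 2031).
The standard-time date in Mesora, 11 March 2031, lies within the daylight-saving period (11 November 2030 – 20 April 2031), so Mesora is on daylight time, UTC+08:00.
22:55 UTC + 8h = 06:55 Mesora (rolling into the next day, 11 March 2031).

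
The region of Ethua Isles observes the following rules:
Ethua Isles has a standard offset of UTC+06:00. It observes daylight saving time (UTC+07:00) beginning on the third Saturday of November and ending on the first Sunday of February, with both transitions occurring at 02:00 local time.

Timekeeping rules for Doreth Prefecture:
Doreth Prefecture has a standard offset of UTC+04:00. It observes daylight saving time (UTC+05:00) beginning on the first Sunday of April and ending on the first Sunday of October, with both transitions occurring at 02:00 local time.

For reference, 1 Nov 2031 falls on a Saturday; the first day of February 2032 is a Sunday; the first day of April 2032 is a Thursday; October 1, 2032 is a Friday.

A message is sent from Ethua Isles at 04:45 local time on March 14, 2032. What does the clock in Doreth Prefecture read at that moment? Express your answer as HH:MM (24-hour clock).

02:45

1 November 2031 is a Saturday, so the first Saturday is November 1 and the third is November 15.
1 February 2032 is a Sunday, so the first Sunday is February 1.
Daylight saving runs 15 November 2031 – 1 February 2032; March 14, 2032 is outside that window, so Ethua Isles is on standard time at UTC+06:00.
04:45 Ethua Isles − 6h = 22:45 UTC (rolling into the previous day, 13 March 2032).
1 April 2032 is a Thursday, so the first Sunday is April 4.
1 October 2032 is a Friday, so the first Sunday is October 3.
At the standard offset (UTC+04:00), 22:45 UTC + 4h = 02:45 Doreth Prefecture standard time (rolling into the next day, 14 March 2032).
The standard-time date in Doreth Prefecture, March 14, 2032, is outside the daylight-saving period (4 April – 3 October), so Doreth Prefecture is on standard time, UTC+04:00.
22:45 UTC + 4h = 02:45 Doreth Prefecture (rolling into the next day, 14 March 2032).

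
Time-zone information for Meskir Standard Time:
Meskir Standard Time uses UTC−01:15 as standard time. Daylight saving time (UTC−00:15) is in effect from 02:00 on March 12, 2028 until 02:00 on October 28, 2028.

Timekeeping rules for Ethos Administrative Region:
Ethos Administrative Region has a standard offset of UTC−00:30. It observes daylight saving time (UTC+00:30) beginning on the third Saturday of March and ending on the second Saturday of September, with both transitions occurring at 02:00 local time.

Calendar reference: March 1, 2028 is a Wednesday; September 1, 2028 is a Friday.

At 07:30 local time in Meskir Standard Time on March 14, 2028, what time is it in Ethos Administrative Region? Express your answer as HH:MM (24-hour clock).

07:15

March 14, 2028 lies within the daylight-saving period (12 March – 28 October), so Meskir Standard Time is on daylight time, UTC−00:15.
07:30 Meskir Standard Time + 0h15m = 07:45 UTC.
1 March 2028 is a Wednesday, so the first Saturday is March 4 and the third is March 18.
1 September 2028 is a Friday, so the first Saturday is September 2 and the second is September 9.
At the standard offset (UTC−00:30), 07:45 UTC − 0h30m = 07:15 Ethos Administrative Region standard time.
The standard-time date in Ethos Administrative Region, March 14, 2028, does not fall between 18 March and 9 September, so daylight saving is not in effect and Ethos Administrative Region is at UTC−00:30.
07:45 UTC − 0h30m = 07:15 Ethos Administrative Region.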